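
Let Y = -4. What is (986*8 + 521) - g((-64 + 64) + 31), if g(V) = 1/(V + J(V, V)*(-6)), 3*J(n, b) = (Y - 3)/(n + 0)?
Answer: 8198744/975 ≈ 8409.0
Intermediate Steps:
J(n, b) = -7/(3*n) (J(n, b) = ((-4 - 3)/(n + 0))/3 = (-7/n)/3 = -7/(3*n))
g(V) = 1/(V + 14/V) (g(V) = 1/(V - 7/(3*V)*(-6)) = 1/(V + 14/V))
(986*8 + 521) - g((-64 + 64) + 31) = (986*8 + 521) - ((-64 + 64) + 31)/(14 + ((-64 + 64) + 31)**2) = (7888 + 521) - (0 + 31)/(14 + (0 + 31)**2) = 8409 - 31/(14 + 31**2) = 8409 - 31/(14 + 961) = 8409 - 31/975 = 8198744/975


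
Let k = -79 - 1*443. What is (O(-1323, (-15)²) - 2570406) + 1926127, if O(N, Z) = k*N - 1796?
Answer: 44531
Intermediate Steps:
k = -522 (k = -79 - 443 = -522)
O(N, Z) = -1796 - 522*N (O(N, Z) = -522*N - 1796 = -1796 - 522*N)
(O(-1323, (-15)²) - 2570406) + 1926127 = ((-1796 - 522*(-1323)) - 2570406) + 1926127 = ((-1796 + 690606) - 2570406) + 1926127 = (688810 - 2570406) + 1926127 = -1881596 + 1926127 = 44531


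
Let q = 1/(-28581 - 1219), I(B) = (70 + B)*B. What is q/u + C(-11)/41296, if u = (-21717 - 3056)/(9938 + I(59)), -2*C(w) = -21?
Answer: 302720543/1088791752800 ≈ 0.00027803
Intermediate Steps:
C(w) = 21/2 (C(w) = -½*(-21) = 21/2)
I(B) = B*(70 + B)
u = -3539/2507 (u = (-21717 - 3056)/(9938 + 59*(70 + 59)) = -24773/(9938 + 59*129) = -24773/(9938 + 7611) = -24773/17549 = -24773*1/17549 = -3539/2507 ≈ -1.4116)
q = -1/29800 (q = 1/(-29800) = -1/29800 ≈ -3.3557e-5)
q/u + C(-11)/41296 = -1/(29800*(-3539/2507)) + (21/2)/41296 = -1/29800*(-2507/3539) + (21/2)*(1/41296) = 2507/105462200 + 21/82592 = 302720543/1088791752800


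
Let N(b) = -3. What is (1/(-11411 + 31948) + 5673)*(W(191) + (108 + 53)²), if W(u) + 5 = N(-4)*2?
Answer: 3018680875820/20537 ≈ 1.4699e+8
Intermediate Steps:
W(u) = -11 (W(u) = -5 - 3*2 = -5 - 6 = -11)
(1/(-11411 + 31948) + 5673)*(W(191) + (108 + 53)²) = (1/(-11411 + 31948) + 5673)*(-11 + (108 + 53)²) = (1/20537 + 5673)*(-11 + 161²) = (1/20537 + 5673)*(-11 + 25921) = (116506402/20537)*25910 = 3018680875820/20537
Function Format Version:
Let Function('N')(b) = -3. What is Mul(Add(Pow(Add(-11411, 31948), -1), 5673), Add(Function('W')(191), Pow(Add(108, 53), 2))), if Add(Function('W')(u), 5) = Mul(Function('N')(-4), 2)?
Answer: Rational(3018680875820, 20537) ≈ 1.4699e+8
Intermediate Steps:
Function('W')(u) = -11 (Function('W')(u) = Add(-5, Mul(-3, 2)) = Add(-5, -6) = -11)
Mul(Add(Pow(Add(-11411, 31948), -1), 5673), Add(Function('W')(191), Pow(Add(108, 53), 2))) = Mul(Add(Pow(Add(-11411, 31948), -1), 5673), Add(-11, Pow(Add(108, 53), 2))) = Mul(Add(Pow(20537, -1), 5673), Add(-11, Pow(161, 2))) = Mul(Add(Rational(1, 20537), 5673), Add(-11, 25921)) = Mul(Rational(116506402, 20537), 25910) = Rational(3018680875820, 20537)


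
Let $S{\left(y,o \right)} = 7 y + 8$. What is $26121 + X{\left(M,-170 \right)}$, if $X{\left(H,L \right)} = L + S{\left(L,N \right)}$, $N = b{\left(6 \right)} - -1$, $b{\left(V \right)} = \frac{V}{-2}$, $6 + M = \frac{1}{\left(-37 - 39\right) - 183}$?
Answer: $24769$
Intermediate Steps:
$M = - \frac{1555}{259}$ ($M = -6 + \frac{1}{\left(-37 - 39\right) - 183} = -6 + \frac{1}{-76 - 183} = -6 + \frac{1}{-259} = -6 - \frac{1}{259} = - \frac{1555}{259} \approx -6.0039$)
$b{\left(V \right)} = - \frac{V}{2}$ ($b{\left(V \right)} = V \left(- \frac{1}{2}\right) = - \frac{V}{2}$)
$N = -2$ ($N = \left(- \frac{1}{2}\right) 6 - -1 = -3 + 1 = -2$)
$S{\left(y,o \right)} = 8 + 7 y$
$X{\left(H,L \right)} = 8 + 8 L$ ($X{\left(H,L \right)} = L + \left(8 + 7 L\right) = 8 + 8 L$)
$26121 + X{\left(M,-170 \right)} = 26121 + \left(8 + 8 \left(-170\right)\right) = 26121 + \left(8 - 1360\right) = 26121 - 1352 = 24769$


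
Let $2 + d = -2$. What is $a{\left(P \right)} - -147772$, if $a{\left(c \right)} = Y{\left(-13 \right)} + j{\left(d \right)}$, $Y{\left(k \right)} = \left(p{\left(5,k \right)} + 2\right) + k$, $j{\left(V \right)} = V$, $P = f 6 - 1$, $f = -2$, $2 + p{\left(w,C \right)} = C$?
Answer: $147742$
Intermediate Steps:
$d = -4$ ($d = -2 - 2 = -4$)
$p{\left(w,C \right)} = -2 + C$
$P = -13$ ($P = \left(-2\right) 6 - 1 = -12 - 1 = -13$)
$Y{\left(k \right)} = 2 k$ ($Y{\left(k \right)} = \left(\left(-2 + k\right) + 2\right) + k = k + k = 2 k$)
$a{\left(c \right)} = -30$ ($a{\left(c \right)} = 2 \left(-13\right) - 4 = -26 - 4 = -30$)
$a{\left(P \right)} - -147772 = -30 - -147772 = -30 + 147772 = 147742$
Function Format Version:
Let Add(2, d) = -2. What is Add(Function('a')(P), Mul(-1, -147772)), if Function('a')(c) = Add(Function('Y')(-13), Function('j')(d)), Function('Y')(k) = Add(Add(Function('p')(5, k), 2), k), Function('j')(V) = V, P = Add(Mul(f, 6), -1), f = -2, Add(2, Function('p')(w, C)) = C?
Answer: 147742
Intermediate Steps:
d = -4 (d = Add(-2, -2) = -4)
Function('p')(w, C) = Add(-2, C)
P = -13 (P = Add(Mul(-2, 6), -1) = Add(-12, -1) = -13)
Function('Y')(k) = Mul(2, k) (Function('Y')(k) = Add(Add(Add(-2, k), 2), k) = Add(k, k) = Mul(2, k))
Function('a')(c) = -30 (Function('a')(c) = Add(Mul(2, -13), -4) = Add(-26, -4) = -30)
Add(Function('a')(P), Mul(-1, -147772)) = Add(-30, Mul(-1, -147772)) = Add(-30, 147772) = 147742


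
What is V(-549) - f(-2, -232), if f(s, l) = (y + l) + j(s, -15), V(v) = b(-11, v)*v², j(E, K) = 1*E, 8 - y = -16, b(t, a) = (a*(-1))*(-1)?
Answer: -165468939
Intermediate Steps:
b(t, a) = a (b(t, a) = -a*(-1) = a)
y = 24 (y = 8 - 1*(-16) = 8 + 16 = 24)
j(E, K) = E
V(v) = v³ (V(v) = v*v² = v³)
f(s, l) = 24 + l + s (f(s, l) = (24 + l) + s = 24 + l + s)
V(-549) - f(-2, -232) = (-549)³ - (24 - 232 - 2) = -165469149 - 1*(-210) = -165469149 + 210 = -165468939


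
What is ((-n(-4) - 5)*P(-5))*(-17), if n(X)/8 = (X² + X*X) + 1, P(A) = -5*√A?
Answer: -22865*I*√5 ≈ -51128.0*I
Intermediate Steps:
n(X) = 8 + 16*X² (n(X) = 8*((X² + X*X) + 1) = 8*((X² + X²) + 1) = 8*(2*X² + 1) = 8*(1 + 2*X²) = 8 + 16*X²)
((-n(-4) - 5)*P(-5))*(-17) = ((-(8 + 16*(-4)²) - 5)*(-5*I*√5))*(-17) = ((-(8 + 16*16) - 5)*(-5*I*√5))*(-17) = ((-(8 + 256) - 5)*(-5*I*√5))*(-17) = ((-1*264 - 5)*(-5*I*√5))*(-17) = ((-264 - 5)*(-5*I*√5))*(-17) = -(-1345)*I*√5*(-17) = (1345*I*√5)*(-17) = -22865*I*√5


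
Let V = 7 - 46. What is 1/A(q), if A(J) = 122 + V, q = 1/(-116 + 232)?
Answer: 1/83 ≈ 0.012048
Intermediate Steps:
V = -39
q = 1/116 ≈ 0.0086207
A(J) = 83 (A(J) = 122 - 39 = 83)
1/A(q) = 1/83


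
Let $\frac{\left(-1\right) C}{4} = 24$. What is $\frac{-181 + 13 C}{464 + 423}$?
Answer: $- \frac{1429}{887} \approx -1.611$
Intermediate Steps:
$C = -96$ ($C = \left(-4\right) 24 = -96$)
$\frac{-181 + 13 C}{464 + 423} = \frac{-181 + 13 \left(-96\right)}{464 + 423} = \frac{-181 - 1248}{887} = \left(-1429\right) \frac{1}{887} = - \frac{1429}{887}$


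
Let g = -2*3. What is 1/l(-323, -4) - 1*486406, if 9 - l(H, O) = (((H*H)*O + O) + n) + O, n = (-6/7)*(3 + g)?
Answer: -1420944171071/2921313 ≈ -4.8641e+5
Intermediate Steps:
g = -6
n = 18/7 (n = (-6/7)*(3 - 6) = -6*⅐*(-3) = -6/7*(-3) = 18/7 ≈ 2.5714)
l(H, O) = 45/7 - 2*O - O*H² (l(H, O) = 9 - ((((H*H)*O + O) + 18/7) + O) = 9 - (((H²*O + O) + 18/7) + O) = 9 - (((O*H² + O) + 18/7) + O) = 9 - (((O + O*H²) + 18/7) + O) = 9 - ((18/7 + O + O*H²) + O) = 9 - (18/7 + 2*O + O*H²) = 9 + (-18/7 - 2*O - O*H²) = 45/7 - 2*O - O*H²)
1/l(-323, -4) - 1*486406 = 1/(45/7 - 2*(-4) - 1*(-4)*(-323)²) - 1*486406 = 1/(45/7 + 8 - 1*(-4)*104329) - 486406 = 1/(45/7 + 8 + 417316) - 486406 = 1/(2921313/7) - 486406 = 7/2921313 - 486406 = -1420944171071/2921313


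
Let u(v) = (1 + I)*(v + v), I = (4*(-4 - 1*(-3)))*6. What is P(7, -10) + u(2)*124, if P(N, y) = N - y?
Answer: -11391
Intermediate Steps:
I = -24 (I = (4*(-4 + 3))*6 = (4*(-1))*6 = -4*6 = -24)
u(v) = -46*v (u(v) = (1 - 24)*(v + v) = -46*v)
P(7, -10) + u(2)*124 = (7 - 1*(-10)) - 46*2*124 = (7 + 10) - 92*124 = 17 - 11408 = -11391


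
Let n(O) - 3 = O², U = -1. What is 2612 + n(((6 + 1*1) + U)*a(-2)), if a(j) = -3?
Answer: 2939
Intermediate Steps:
n(O) = 3 + O²
2612 + n(((6 + 1*1) + U)*a(-2)) = 2612 + (3 + (((6 + 1*1) - 1)*(-3))²) = 2612 + (3 + (((6 + 1) - 1)*(-3))²) = 2612 + (3 + ((7 - 1)*(-3))²) = 2612 + (3 + (6*(-3))²) = 2612 + (3 + (-18)²) = 2612 + (3 + 324) = 2612 + 327 = 2939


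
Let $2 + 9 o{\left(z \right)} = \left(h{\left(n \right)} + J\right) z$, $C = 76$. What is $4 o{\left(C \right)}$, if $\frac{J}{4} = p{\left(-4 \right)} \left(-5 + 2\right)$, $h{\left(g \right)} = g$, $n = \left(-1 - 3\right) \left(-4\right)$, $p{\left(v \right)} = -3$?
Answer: $\frac{15800}{9} \approx 1755.6$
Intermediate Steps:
$n = 16$ ($n = \left(-4\right) \left(-4\right) = 16$)
$J = 36$ ($J = 4 \left(- 3 \left(-5 + 2\right)\right) = 4 \left(\left(-3\right) \left(-3\right)\right) = 4 \cdot 9 = 36$)
$o{\left(z \right)} = - \frac{2}{9} + \frac{52 z}{9}$ ($o{\left(z \right)} = - \frac{2}{9} + \frac{\left(16 + 36\right) z}{9} = - \frac{2}{9} + \frac{52 z}{9}$)
$4 o{\left(C \right)} = 4 \left(- \frac{2}{9} + \frac{52}{9} \cdot 76\right) = 4 \left(- \frac{2}{9} + \frac{3952}{9}\right) = 4 \cdot \frac{3950}{9} = \frac{15800}{9}$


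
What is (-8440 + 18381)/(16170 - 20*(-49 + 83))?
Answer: 9941/15490 ≈ 0.64177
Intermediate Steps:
(-8440 + 18381)/(16170 - 20*(-49 + 83)) = 9941/(16170 - 20*34) = 9941/(16170 - 680) = 9941/15490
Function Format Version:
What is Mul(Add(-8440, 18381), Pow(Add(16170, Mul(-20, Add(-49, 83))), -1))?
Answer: Rational(9941, 15490) ≈ 0.64177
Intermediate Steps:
Mul(Add(-8440, 18381), Pow(Add(16170, Mul(-20, Add(-49, 83))), -1)) = Mul(9941, Pow(Add(16170, Mul(-20, 34)), -1)) = Mul(9941, Pow(Add(16170, -680), -1)) = Mul(9941, Pow(15490, -1)) = Mul(9941, Rational(1, 15490)) = Rational(9941, 15490)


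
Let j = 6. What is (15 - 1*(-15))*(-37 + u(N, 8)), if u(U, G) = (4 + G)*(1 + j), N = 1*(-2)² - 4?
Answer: 1410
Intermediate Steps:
N = 0 (N = 1*4 - 4 = 4 - 4 = 0)
u(U, G) = 28 + 7*G (u(U, G) = (4 + G)*(1 + 6) = (4 + G)*7 = 28 + 7*G)
(15 - 1*(-15))*(-37 + u(N, 8)) = (15 - 1*(-15))*(-37 + (28 + 7*8)) = (15 + 15)*(-37 + (28 + 56)) = 30*(-37 + 84) = 30*47 = 1410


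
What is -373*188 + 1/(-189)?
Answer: -13253437/189 ≈ -70124.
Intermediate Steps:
-373*188 + 1/(-189) = -70124 - 1/189 = -13253437/189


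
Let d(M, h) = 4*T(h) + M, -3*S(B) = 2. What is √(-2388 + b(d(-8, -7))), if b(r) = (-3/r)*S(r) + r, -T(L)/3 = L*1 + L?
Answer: I*√891195/20 ≈ 47.202*I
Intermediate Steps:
T(L) = -6*L (T(L) = -3*(L*1 + L) = -3*(L + L) = -6*L)
S(B) = -⅔ (S(B) = -⅓*2 = -⅔)
d(M, h) = M - 24*h (d(M, h) = 4*(-6*h) + M = -24*h + M = M - 24*h)
b(r) = r + 2/r (b(r) = -3/r*(-⅔) + r = 2/r + r = r + 2/r)
√(-2388 + b(d(-8, -7))) = √(-2388 + ((-8 - 24*(-7)) + 2/(-8 - 24*(-7)))) = √(-2388 + ((-8 + 168) + 2/(-8 + 168))) = √(-2388 + (160 + 2/160)) = √(-2388 + (160 + 2*(1/160))) = √(-2388 + (160 + 1/80)) = √(-2388 + 12801/80) = √(-178239/80) = I*√891195/20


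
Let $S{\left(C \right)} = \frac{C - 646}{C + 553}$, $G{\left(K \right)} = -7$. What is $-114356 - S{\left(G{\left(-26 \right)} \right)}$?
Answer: $- \frac{62437723}{546} \approx -1.1435 \cdot 10^{5}$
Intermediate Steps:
$S{\left(C \right)} = \frac{-646 + C}{553 + C}$
$-114356 - S{\left(G{\left(-26 \right)} \right)} = -114356 - \frac{-646 - 7}{553 - 7} = -114356 - \frac{1}{546} \left(-653\right) = -114356 - - \frac{653}{546} = -114356 + \frac{653}{546} = - \frac{62437723}{546}$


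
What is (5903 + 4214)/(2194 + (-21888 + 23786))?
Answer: 10117/4092 ≈ 2.4724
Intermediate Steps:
(5903 + 4214)/(2194 + (-21888 + 23786)) = 10117/(2194 + 1898) = 10117/4092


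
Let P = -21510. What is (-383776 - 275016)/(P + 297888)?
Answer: -329396/138189 ≈ -2.3837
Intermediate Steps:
(-383776 - 275016)/(P + 297888) = (-383776 - 275016)/(-21510 + 297888) = -658792/276378 = -658792*1/276378 = -329396/138189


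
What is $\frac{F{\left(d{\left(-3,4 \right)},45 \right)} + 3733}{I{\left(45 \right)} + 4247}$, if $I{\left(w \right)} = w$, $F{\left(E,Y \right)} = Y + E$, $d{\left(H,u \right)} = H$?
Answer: $\frac{3775}{4292} \approx 0.87954$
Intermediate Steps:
$F{\left(E,Y \right)} = E + Y$
$\frac{F{\left(d{\left(-3,4 \right)},45 \right)} + 3733}{I{\left(45 \right)} + 4247} = \frac{\left(-3 + 45\right) + 3733}{45 + 4247} = \frac{42 + 3733}{4292} = 3775 \cdot \frac{1}{4292} = \frac{3775}{4292}$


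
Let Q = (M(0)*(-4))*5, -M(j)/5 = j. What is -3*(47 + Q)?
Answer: -141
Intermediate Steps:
M(j) = -5*j
Q = 0 (Q = (-5*0*(-4))*5 = (0*(-4))*5 = 0*5 = 0)
-3*(47 + Q) = -3*(47 + 0) = -3*47 = -141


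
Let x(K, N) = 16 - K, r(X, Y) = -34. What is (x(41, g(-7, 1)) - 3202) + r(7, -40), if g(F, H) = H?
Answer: -3261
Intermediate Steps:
(x(41, g(-7, 1)) - 3202) + r(7, -40) = ((16 - 1*41) - 3202) - 34 = ((16 - 41) - 3202) - 34 = (-25 - 3202) - 34 = -3227 - 34 = -3261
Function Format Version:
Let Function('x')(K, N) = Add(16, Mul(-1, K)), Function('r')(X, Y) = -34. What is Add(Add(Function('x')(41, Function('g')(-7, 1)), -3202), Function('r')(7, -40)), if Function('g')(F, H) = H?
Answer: -3261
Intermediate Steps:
Add(Add(Function('x')(41, Function('g')(-7, 1)), -3202), Function('r')(7, -40)) = Add(Add(Add(16, Mul(-1, 41)), -3202), -34) = Add(Add(Add(16, -41), -3202), -34) = Add(Add(-25, -3202), -34) = Add(-3227, -34) = -3261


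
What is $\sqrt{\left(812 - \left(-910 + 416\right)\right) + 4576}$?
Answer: $\sqrt{5882} \approx 76.694$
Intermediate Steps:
$\sqrt{\left(812 - \left(-910 + 416\right)\right) + 4576} = \sqrt{\left(812 - -494\right) + 4576} = \sqrt{\left(812 + 494\right) + 4576} = \sqrt{1306 + 4576} = \sqrt{5882}$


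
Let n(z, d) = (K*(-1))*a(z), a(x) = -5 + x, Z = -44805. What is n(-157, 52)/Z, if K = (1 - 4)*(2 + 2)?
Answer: 648/14935 ≈ 0.043388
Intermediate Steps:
K = -12 (K = -3*4 = -12)
n(z, d) = -60 + 12*z (n(z, d) = (-12*(-1))*(-5 + z) = 12*(-5 + z) = -60 + 12*z)
n(-157, 52)/Z = (-60 + 12*(-157))/(-44805) = (-60 - 1884)*(-1/44805) = -1944*(-1/44805) = 648/14935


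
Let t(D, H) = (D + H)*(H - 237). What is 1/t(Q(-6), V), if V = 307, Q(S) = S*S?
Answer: 1/24010 ≈ 4.1649e-5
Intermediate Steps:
Q(S) = S²
t(D, H) = (-237 + H)*(D + H) (t(D, H) = (D + H)*(-237 + H) = (-237 + H)*(D + H))
1/t(Q(-6), V) = 1/(307² - 237*(-6)² - 237*307 + (-6)²*307) = 1/(94249 - 237*36 - 72759 + 36*307) = 1/(94249 - 8532 - 72759 + 11052) = 1/24010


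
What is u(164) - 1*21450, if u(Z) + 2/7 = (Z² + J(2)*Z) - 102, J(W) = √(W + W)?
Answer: 39702/7 ≈ 5671.7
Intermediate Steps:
J(W) = √2*√W (J(W) = √(2*W) = √2*√W)
u(Z) = -716/7 + Z² + 2*Z (u(Z) = -2/7 + ((Z² + (√2*√2)*Z) - 102) = -2/7 + ((Z² + 2*Z) - 102) = -2/7 + (-102 + Z² + 2*Z) = -716/7 + Z² + 2*Z)
u(164) - 1*21450 = (-716/7 + 164² + 2*164) - 1*21450 = (-716/7 + 26896 + 328) - 21450 = 189852/7 - 21450 = 39702/7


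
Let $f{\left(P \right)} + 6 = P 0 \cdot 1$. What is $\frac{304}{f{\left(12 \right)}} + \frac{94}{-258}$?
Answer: $- \frac{6583}{129} \approx -51.031$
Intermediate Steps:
$f{\left(P \right)} = -6$ ($f{\left(P \right)} = -6 + P 0 \cdot 1 = -6 + 0 \cdot 1 = -6 + 0 = -6$)
$\frac{304}{f{\left(12 \right)}} + \frac{94}{-258} = \frac{304}{-6} + \frac{94}{-258} = 304 \left(- \frac{1}{6}\right) + 94 \left(- \frac{1}{258}\right) = - \frac{152}{3} - \frac{47}{129} = - \frac{6583}{129}$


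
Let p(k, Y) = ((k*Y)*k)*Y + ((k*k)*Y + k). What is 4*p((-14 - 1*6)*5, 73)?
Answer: 216079600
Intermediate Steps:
p(k, Y) = k + Y*k² + Y²*k² (p(k, Y) = ((Y*k)*k)*Y + (k²*Y + k) = (Y*k²)*Y + (Y*k² + k) = Y²*k² + (k + Y*k²) = k + Y*k² + Y²*k²)
4*p((-14 - 1*6)*5, 73) = 4*(((-14 - 1*6)*5)*(1 + 73*((-14 - 1*6)*5) + ((-14 - 1*6)*5)*73²)) = 4*(((-14 - 6)*5)*(1 + 73*((-14 - 6)*5) + ((-14 - 6)*5)*5329)) = 4*((-20*5)*(1 + 73*(-20*5) - 20*5*5329)) = 4*(-100*(1 + 73*(-100) - 100*5329)) = 4*(-100*(1 - 7300 - 532900)) = 4*(-100*(-540199)) = 4*54019900 = 216079600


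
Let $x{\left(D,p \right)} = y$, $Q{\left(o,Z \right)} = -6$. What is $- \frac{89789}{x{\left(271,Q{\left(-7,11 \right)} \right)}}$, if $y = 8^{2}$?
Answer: $- \frac{89789}{64} \approx -1403.0$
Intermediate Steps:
$y = 64$
$x{\left(D,p \right)} = 64$
$- \frac{89789}{x{\left(271,Q{\left(-7,11 \right)} \right)}} = - \frac{89789}{64}$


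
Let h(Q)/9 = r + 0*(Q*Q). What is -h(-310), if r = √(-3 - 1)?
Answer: -18*I ≈ -18.0*I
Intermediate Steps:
r = 2*I (r = √(-4) = 2*I ≈ 2.0*I)
h(Q) = 18*I (h(Q) = 9*(2*I + 0*(Q*Q)) = 9*(2*I + 0*Q²) = 9*(2*I + 0) = 9*(2*I) = 18*I)
-h(-310) = -18*I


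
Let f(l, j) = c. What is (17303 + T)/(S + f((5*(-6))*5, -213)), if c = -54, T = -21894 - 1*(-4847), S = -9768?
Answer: -128/4911 ≈ -0.026064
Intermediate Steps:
T = -17047 (T = -21894 + 4847 = -17047)
f(l, j) = -54
(17303 + T)/(S + f((5*(-6))*5, -213)) = (17303 - 17047)/(-9768 - 54) = 256/(-9822) = 256*(-1/9822) = -128/4911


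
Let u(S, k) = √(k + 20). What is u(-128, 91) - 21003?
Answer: -21003 + √111 ≈ -20992.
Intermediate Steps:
u(S, k) = √(20 + k)
u(-128, 91) - 21003 = √(20 + 91) - 21003 = √111 - 21003 = -21003 + √111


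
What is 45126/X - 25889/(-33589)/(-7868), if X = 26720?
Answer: 1490641080709/882689361680 ≈ 1.6887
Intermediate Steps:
45126/X - 25889/(-33589)/(-7868) = 45126/26720 - 25889/(-33589)/(-7868) = 45126*(1/26720) - 25889*(-1/33589)*(-1/7868) = 22563/13360 + (25889/33589)*(-1/7868) = 22563/13360 - 25889/264278252 = 1490641080709/882689361680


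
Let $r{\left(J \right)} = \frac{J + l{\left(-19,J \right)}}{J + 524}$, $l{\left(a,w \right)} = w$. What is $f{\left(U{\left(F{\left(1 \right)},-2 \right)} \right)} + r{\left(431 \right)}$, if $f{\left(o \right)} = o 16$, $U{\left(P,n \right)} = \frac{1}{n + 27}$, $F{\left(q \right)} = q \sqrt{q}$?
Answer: $\frac{7366}{4775} \approx 1.5426$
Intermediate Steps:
$F{\left(q \right)} = q^{\frac{3}{2}}$
$r{\left(J \right)} = \frac{2 J}{524 + J}$ ($r{\left(J \right)} = \frac{J + J}{J + 524} = \frac{2 J}{524 + J}$)
$U{\left(P,n \right)} = \frac{1}{27 + n}$
$f{\left(o \right)} = 16 o$
$f{\left(U{\left(F{\left(1 \right)},-2 \right)} \right)} + r{\left(431 \right)} = \frac{16}{27 - 2} + 2 \cdot 431 \frac{1}{524 + 431} = \frac{16}{25} + 2 \cdot 431 \cdot \frac{1}{955} = 16 \cdot \frac{1}{25} + 2 \cdot 431 \cdot \frac{1}{955} = \frac{16}{25} + \frac{862}{955} = \frac{7366}{4775}$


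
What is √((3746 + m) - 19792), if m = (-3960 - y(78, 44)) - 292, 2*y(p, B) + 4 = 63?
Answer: I*√81310/2 ≈ 142.57*I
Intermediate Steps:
y(p, B) = 59/2 (y(p, B) = -2 + (½)*63 = -2 + 63/2 = 59/2)
m = -8563/2 (m = (-3960 - 1*59/2) - 292 = (-3960 - 59/2) - 292 = -7979/2 - 292 = -8563/2 ≈ -4281.5)
√((3746 + m) - 19792) = √((3746 - 8563/2) - 19792) = √(-1071/2 - 19792) = √(-40655/2) = I*√81310/2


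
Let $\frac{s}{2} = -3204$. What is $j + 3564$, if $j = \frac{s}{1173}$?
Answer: $\frac{1391388}{391} \approx 3558.5$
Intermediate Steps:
$s = -6408$ ($s = 2 \left(-3204\right) = -6408$)
$j = - \frac{2136}{391}$ ($j = - \frac{6408}{1173} = \left(-6408\right) \frac{1}{1173} = - \frac{2136}{391} \approx -5.4629$)
$j + 3564 = - \frac{2136}{391} + 3564 = \frac{1391388}{391}$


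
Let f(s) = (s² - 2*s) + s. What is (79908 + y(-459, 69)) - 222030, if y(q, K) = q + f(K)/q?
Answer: -1283321/9 ≈ -1.4259e+5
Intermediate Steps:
f(s) = s² - s
y(q, K) = q + K*(-1 + K)/q (y(q, K) = q + (K*(-1 + K))/q = q + K*(-1 + K)/q)
(79908 + y(-459, 69)) - 222030 = (79908 + ((-459)² + 69*(-1 + 69))/(-459)) - 222030 = (79908 - (210681 + 69*68)/459) - 222030 = (79908 - (210681 + 4692)/459) - 222030 = (79908 - 1/459*215373) - 222030 = (79908 - 4223/9) - 222030 = 714949/9 - 222030 = -1283321/9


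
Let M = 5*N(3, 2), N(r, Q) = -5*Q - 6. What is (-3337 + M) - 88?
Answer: -3505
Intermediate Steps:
N(r, Q) = -6 - 5*Q
M = -80 (M = 5*(-6 - 5*2) = 5*(-6 - 10) = 5*(-16) = -80)
(-3337 + M) - 88 = (-3337 - 80) - 88 = -3417 - 88 = -3505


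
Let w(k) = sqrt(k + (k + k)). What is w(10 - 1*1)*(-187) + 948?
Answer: 948 - 561*sqrt(3) ≈ -23.681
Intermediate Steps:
w(k) = sqrt(3)*sqrt(k) (w(k) = sqrt(k + 2*k) = sqrt(3*k) = sqrt(3)*sqrt(k))
w(10 - 1*1)*(-187) + 948 = (sqrt(3)*sqrt(10 - 1*1))*(-187) + 948 = (sqrt(3)*sqrt(10 - 1))*(-187) + 948 = (sqrt(3)*sqrt(9))*(-187) + 948 = (sqrt(3)*3)*(-187) + 948 = (3*sqrt(3))*(-187) + 948 = -561*sqrt(3) + 948 = 948 - 561*sqrt(3)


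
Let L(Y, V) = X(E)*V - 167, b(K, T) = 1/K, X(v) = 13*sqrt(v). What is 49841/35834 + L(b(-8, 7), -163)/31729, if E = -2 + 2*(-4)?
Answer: 68496557/49433782 - 2119*I*sqrt(10)/31729 ≈ 1.3856 - 0.21119*I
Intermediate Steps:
E = -10 (E = -2 - 8 = -10)
b(K, T) = 1/K
L(Y, V) = -167 + 13*I*V*sqrt(10) (L(Y, V) = (13*sqrt(-10))*V - 167 = (13*(I*sqrt(10)))*V - 167 = (13*I*sqrt(10))*V - 167 = 13*I*V*sqrt(10) - 167 = -167 + 13*I*V*sqrt(10))
49841/35834 + L(b(-8, 7), -163)/31729 = 49841/35834 + (-167 + 13*I*(-163)*sqrt(10))/31729 = 49841*(1/35834) + (-167 - 2119*I*sqrt(10))*(1/31729) = 2167/1558 + (-167/31729 - 2119*I*sqrt(10)/31729) = 68496557/49433782 - 2119*I*sqrt(10)/31729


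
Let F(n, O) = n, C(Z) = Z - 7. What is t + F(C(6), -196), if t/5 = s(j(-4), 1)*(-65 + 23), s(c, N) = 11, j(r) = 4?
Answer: -2311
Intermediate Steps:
C(Z) = -7 + Z
t = -2310 (t = 5*(11*(-65 + 23)) = 5*(11*(-42)) = 5*(-462) = -2310)
t + F(C(6), -196) = -2310 + (-7 + 6) = -2310 - 1 = -2311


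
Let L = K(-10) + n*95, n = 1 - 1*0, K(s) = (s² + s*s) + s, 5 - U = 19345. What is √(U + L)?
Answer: I*√19055 ≈ 138.04*I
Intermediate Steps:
U = -19340 (U = 5 - 1*19345 = 5 - 19345 = -19340)
K(s) = s + 2*s² (K(s) = (s² + s²) + s = 2*s² + s = s + 2*s²)
n = 1 (n = 1 + 0 = 1)
L = 285 (L = -10*(1 + 2*(-10)) + 1*95 = -10*(1 - 20) + 95 = -10*(-19) + 95 = 190 + 95 = 285)
√(U + L) = √(-19340 + 285) = √(-19055) = I*√19055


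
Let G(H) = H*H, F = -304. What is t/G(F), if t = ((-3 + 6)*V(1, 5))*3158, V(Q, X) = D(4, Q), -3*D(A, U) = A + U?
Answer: -7895/46208 ≈ -0.17086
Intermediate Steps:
D(A, U) = -A/3 - U/3 (D(A, U) = -(A + U)/3 = -A/3 - U/3)
V(Q, X) = -4/3 - Q/3 (V(Q, X) = -⅓*4 - Q/3 = -4/3 - Q/3)
G(H) = H²
t = -15790 (t = ((-3 + 6)*(-4/3 - ⅓*1))*3158 = (3*(-4/3 - ⅓))*3158 = (3*(-5/3))*3158 = -5*3158 = -15790)
t/G(F) = -15790/((-304)²) = -15790/92416 = -15790*1/92416 = -7895/46208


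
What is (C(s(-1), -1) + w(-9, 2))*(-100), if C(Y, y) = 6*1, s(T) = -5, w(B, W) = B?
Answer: 300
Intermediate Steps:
C(Y, y) = 6
(C(s(-1), -1) + w(-9, 2))*(-100) = (6 - 9)*(-100) = -3*(-100) = 300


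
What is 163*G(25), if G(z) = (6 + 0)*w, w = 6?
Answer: 5868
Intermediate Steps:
G(z) = 36 (G(z) = (6 + 0)*6 = 6*6 = 36)
163*G(25) = 163*36 = 5868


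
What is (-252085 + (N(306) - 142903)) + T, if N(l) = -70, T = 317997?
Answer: -77061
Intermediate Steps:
(-252085 + (N(306) - 142903)) + T = (-252085 + (-70 - 142903)) + 317997 = (-252085 - 142973) + 317997 = -395058 + 317997 = -77061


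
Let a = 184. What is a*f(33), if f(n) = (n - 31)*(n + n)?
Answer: 24288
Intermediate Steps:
f(n) = 2*n*(-31 + n) (f(n) = (-31 + n)*(2*n) = 2*n*(-31 + n))
a*f(33) = 184*(2*33*(-31 + 33)) = 184*(2*33*2) = 184*132 = 24288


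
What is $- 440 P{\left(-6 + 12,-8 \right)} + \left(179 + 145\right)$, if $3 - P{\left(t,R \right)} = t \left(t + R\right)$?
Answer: $-6276$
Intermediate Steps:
$P{\left(t,R \right)} = 3 - t \left(R + t\right)$ ($P{\left(t,R \right)} = 3 - t \left(t + R\right) = 3 - t \left(R + t\right)$)
$- 440 P{\left(-6 + 12,-8 \right)} + \left(179 + 145\right) = - 440 \left(3 - \left(-6 + 12\right)^{2} - - 8 \left(-6 + 12\right)\right) + \left(179 + 145\right) = - 440 \left(3 - 6^{2} - \left(-8\right) 6\right) + 324 = - 440 \left(3 - 36 + 48\right) + 324 = \left(-440\right) 15 + 324 = -6600 + 324 = -6276$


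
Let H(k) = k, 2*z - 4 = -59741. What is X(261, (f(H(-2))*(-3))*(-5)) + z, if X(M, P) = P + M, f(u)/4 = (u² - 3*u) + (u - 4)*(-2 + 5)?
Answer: -60175/2 ≈ -30088.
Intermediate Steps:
z = -59737/2 (z = 2 + (½)*(-59741) = 2 - 59741/2 = -59737/2 ≈ -29869.)
f(u) = -48 + 4*u² (f(u) = 4*((u² - 3*u) + (u - 4)*(-2 + 5)) = 4*((u² - 3*u) + (-4 + u)*3) = 4*((u² - 3*u) + (-12 + 3*u)) = 4*(-12 + u²) = -48 + 4*u²)
X(M, P) = M + P
X(261, (f(H(-2))*(-3))*(-5)) + z = (261 + ((-48 + 4*(-2)²)*(-3))*(-5)) - 59737/2 = (261 + ((-48 + 4*4)*(-3))*(-5)) - 59737/2 = (261 + ((-48 + 16)*(-3))*(-5)) - 59737/2 = (261 - 32*(-3)*(-5)) - 59737/2 = (261 + 96*(-5)) - 59737/2 = (261 - 480) - 59737/2 = -219 - 59737/2 = -60175/2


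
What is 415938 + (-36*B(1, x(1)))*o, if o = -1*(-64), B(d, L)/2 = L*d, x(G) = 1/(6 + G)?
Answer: 2906958/7 ≈ 4.1528e+5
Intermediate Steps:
B(d, L) = 2*L*d (B(d, L) = 2*(L*d) = 2*L*d)
o = 64
415938 + (-36*B(1, x(1)))*o = 415938 - 72/(6 + 1)*64 = 415938 - 72/7*64 = 415938 - 4608/7 = 2906958/7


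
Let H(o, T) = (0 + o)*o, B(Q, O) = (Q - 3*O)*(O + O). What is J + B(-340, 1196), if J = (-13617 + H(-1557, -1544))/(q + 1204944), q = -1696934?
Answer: -2311315122436/245995 ≈ -9.3958e+6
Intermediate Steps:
B(Q, O) = 2*O*(Q - 3*O) (B(Q, O) = (Q - 3*O)*(2*O) = 2*O*(Q - 3*O))
H(o, T) = o² (H(o, T) = o*o = o²)
J = -1205316/245995 (J = (-13617 + (-1557)²)/(-1696934 + 1204944) = (-13617 + 2424249)/(-491990) = 2410632*(-1/491990) = -1205316/245995 ≈ -4.8998)
J + B(-340, 1196) = -1205316/245995 + 2*1196*(-340 - 3*1196) = -1205316/245995 + 2*1196*(-340 - 3588) = -1205316/245995 + 2*1196*(-3928) = -1205316/245995 - 9395776 = -2311315122436/245995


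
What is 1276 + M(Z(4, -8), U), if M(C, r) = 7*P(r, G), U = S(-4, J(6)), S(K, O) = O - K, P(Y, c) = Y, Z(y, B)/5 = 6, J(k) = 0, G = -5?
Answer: 1304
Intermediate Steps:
Z(y, B) = 30 (Z(y, B) = 5*6 = 30)
U = 4 (U = 0 - 1*(-4) = 0 + 4 = 4)
M(C, r) = 7*r
1276 + M(Z(4, -8), U) = 1276 + 7*4 = 1276 + 28 = 1304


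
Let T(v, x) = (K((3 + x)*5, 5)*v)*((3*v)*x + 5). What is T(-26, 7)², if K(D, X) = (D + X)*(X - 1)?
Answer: 9576054030400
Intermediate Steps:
K(D, X) = (-1 + X)*(D + X) (K(D, X) = (D + X)*(-1 + X) = (-1 + X)*(D + X))
T(v, x) = v*(5 + 3*v*x)*(80 + 20*x) (T(v, x) = ((5² - (3 + x)*5 - 1*5 + ((3 + x)*5)*5)*v)*((3*v)*x + 5) = ((25 - (15 + 5*x) - 5 + (15 + 5*x)*5)*v)*(3*v*x + 5) = ((25 + (-15 - 5*x) - 5 + (75 + 25*x))*v)*(5 + 3*v*x) = ((80 + 20*x)*v)*(5 + 3*v*x) = (v*(80 + 20*x))*(5 + 3*v*x) = v*(5 + 3*v*x)*(80 + 20*x))
T(-26, 7)² = (20*(-26)*(4 + 7)*(5 + 3*(-26)*7))² = (20*(-26)*11*(5 - 546))² = (20*(-26)*11*(-541))² = 3094520² = 9576054030400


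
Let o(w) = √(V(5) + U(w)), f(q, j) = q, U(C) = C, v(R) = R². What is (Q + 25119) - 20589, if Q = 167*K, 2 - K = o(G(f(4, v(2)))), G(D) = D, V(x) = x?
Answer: 4363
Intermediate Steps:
o(w) = √(5 + w)
K = -1 (K = 2 - √(5 + 4) = 2 - √9 = 2 - 1*3 = 2 - 3 = -1)
Q = -167 (Q = 167*(-1) = -167)
(Q + 25119) - 20589 = (-167 + 25119) - 20589 = 24952 - 20589 = 4363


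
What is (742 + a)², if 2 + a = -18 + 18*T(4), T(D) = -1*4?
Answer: 422500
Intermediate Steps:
T(D) = -4
a = -92 (a = -2 + (-18 + 18*(-4)) = -2 + (-18 - 72) = -2 - 90 = -92)
(742 + a)² = (742 - 92)² = 650² = 422500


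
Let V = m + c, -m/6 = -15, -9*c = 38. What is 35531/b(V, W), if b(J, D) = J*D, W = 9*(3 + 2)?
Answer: 35531/3860 ≈ 9.2049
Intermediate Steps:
c = -38/9 (c = -⅑*38 = -38/9 ≈ -4.2222)
m = 90 (m = -6*(-15) = 90)
W = 45 (W = 9*5 = 45)
V = 772/9 (V = 90 - 38/9 = 772/9 ≈ 85.778)
b(J, D) = D*J
35531/b(V, W) = 35531/((45*(772/9))) = 35531/3860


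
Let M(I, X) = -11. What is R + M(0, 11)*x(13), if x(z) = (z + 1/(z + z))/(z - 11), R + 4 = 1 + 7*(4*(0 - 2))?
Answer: -6797/52 ≈ -130.71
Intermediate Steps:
R = -59 (R = -4 + (1 + 7*(4*(0 - 2))) = -4 + (1 + 7*(4*(-2))) = -4 + (1 + 7*(-8)) = -4 + (1 - 56) = -4 - 55 = -59)
x(z) = (z + 1/(2*z))/(-11 + z)
R + M(0, 11)*x(13) = -59 - 11*(½ + 13²)/(13*(-11 + 13)) = -59 - 11*(½ + 169)/(13*2) = -59 - 11*339/(13*2*2) = -59 - 11*339/52 = -59 - 3729/52 = -6797/52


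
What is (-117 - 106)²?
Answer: 49729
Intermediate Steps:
(-117 - 106)² = (-223)² = 49729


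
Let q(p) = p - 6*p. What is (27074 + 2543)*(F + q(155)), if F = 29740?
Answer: 857856405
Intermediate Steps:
q(p) = -5*p
(27074 + 2543)*(F + q(155)) = (27074 + 2543)*(29740 - 5*155) = 29617*(29740 - 775) = 29617*28965 = 857856405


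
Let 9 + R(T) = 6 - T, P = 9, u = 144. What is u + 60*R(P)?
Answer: -576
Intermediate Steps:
R(T) = -3 - T (R(T) = -9 + (6 - T) = -3 - T)
u + 60*R(P) = 144 + 60*(-3 - 1*9) = 144 + 60*(-3 - 9) = 144 + 60*(-12) = 144 - 720 = -576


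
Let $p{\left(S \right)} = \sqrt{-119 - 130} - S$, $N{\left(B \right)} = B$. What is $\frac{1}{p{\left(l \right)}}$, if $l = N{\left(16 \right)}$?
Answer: $- \frac{16}{505} - \frac{i \sqrt{249}}{505} \approx -0.031683 - 0.031247 i$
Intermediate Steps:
$l = 16$
$p{\left(S \right)} = - S + i \sqrt{249}$ ($p{\left(S \right)} = \sqrt{-249} - S = i \sqrt{249} - S = - S + i \sqrt{249}$)
$\frac{1}{p{\left(l \right)}} = \frac{1}{\left(-1\right) 16 + i \sqrt{249}} = \frac{1}{-16 + i \sqrt{249}}$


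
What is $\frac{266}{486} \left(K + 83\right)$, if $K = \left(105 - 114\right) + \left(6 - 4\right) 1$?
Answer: $\frac{10108}{243} \approx 41.597$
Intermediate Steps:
$K = -7$ ($K = -9 + 2 \cdot 1 = -9 + 2 = -7$)
$\frac{266}{486} \left(K + 83\right) = \frac{266}{486} \left(-7 + 83\right) = 266 \cdot \frac{1}{486} \cdot 76 = \frac{133}{243} \cdot 76 = \frac{10108}{243}$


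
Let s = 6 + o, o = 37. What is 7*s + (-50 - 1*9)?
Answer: 242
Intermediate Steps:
s = 43 (s = 6 + 37 = 43)
7*s + (-50 - 1*9) = 7*43 + (-50 - 1*9) = 301 + (-50 - 9) = 301 - 59 = 242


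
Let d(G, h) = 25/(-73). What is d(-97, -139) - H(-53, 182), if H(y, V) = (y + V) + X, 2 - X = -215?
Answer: -25283/73 ≈ -346.34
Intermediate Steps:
X = 217 (X = 2 - 1*(-215) = 2 + 215 = 217)
d(G, h) = -25/73 (d(G, h) = 25*(-1/73) = -25/73)
H(y, V) = 217 + V + y (H(y, V) = (y + V) + 217 = (V + y) + 217 = 217 + V + y)
d(-97, -139) - H(-53, 182) = -25/73 - (217 + 182 - 53) = -25/73 - 1*346 = -25/73 - 346 = -25283/73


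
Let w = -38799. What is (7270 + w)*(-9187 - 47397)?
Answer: 1784036936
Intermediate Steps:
(7270 + w)*(-9187 - 47397) = (7270 - 38799)*(-9187 - 47397) = -31529*(-56584) = 1784036936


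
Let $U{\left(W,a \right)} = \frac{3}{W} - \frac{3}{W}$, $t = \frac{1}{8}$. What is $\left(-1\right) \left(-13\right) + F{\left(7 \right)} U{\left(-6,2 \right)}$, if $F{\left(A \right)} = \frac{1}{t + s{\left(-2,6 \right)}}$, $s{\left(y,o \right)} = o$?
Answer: $13$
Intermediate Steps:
$t = \frac{1}{8} \approx 0.125$
$U{\left(W,a \right)} = 0$
$F{\left(A \right)} = \frac{8}{49}$ ($F{\left(A \right)} = \frac{1}{\frac{1}{8} + 6} = \frac{1}{\frac{49}{8}} = \frac{8}{49}$)
$\left(-1\right) \left(-13\right) + F{\left(7 \right)} U{\left(-6,2 \right)} = \left(-1\right) \left(-13\right) + \frac{8}{49} \cdot 0 = 13 + 0 = 13$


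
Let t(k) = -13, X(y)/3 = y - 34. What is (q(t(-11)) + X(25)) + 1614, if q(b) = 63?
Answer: 1650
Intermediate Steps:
X(y) = -102 + 3*y (X(y) = 3*(y - 34) = 3*(-34 + y) = -102 + 3*y)
(q(t(-11)) + X(25)) + 1614 = (63 + (-102 + 3*25)) + 1614 = (63 + (-102 + 75)) + 1614 = (63 - 27) + 1614 = 36 + 1614 = 1650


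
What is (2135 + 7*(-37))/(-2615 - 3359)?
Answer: -938/2987 ≈ -0.31403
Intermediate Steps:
(2135 + 7*(-37))/(-2615 - 3359) = (2135 - 259)/(-5974) = 1876*(-1/5974) = -938/2987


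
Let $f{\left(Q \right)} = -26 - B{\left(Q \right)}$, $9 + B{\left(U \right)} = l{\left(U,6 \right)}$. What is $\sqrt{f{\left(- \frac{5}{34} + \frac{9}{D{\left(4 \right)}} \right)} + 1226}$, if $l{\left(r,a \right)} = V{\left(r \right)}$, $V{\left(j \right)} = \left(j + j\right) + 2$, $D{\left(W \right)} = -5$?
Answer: $\frac{\sqrt{8748710}}{85} \approx 34.798$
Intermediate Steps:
$V{\left(j \right)} = 2 + 2 j$ ($V{\left(j \right)} = 2 j + 2 = 2 + 2 j$)
$l{\left(r,a \right)} = 2 + 2 r$
$B{\left(U \right)} = -7 + 2 U$ ($B{\left(U \right)} = -9 + \left(2 + 2 U\right) = -7 + 2 U$)
$f{\left(Q \right)} = -19 - 2 Q$ ($f{\left(Q \right)} = -26 - \left(-7 + 2 Q\right) = -19 - 2 Q$)
$\sqrt{f{\left(- \frac{5}{34} + \frac{9}{D{\left(4 \right)}} \right)} + 1226} = \sqrt{\left(-19 - 2 \left(- \frac{5}{34} + \frac{9}{-5}\right)\right) + 1226} = \sqrt{\left(-19 - 2 \left(\left(-5\right) \frac{1}{34} + 9 \left(- \frac{1}{5}\right)\right)\right) + 1226} = \sqrt{\left(-19 - 2 \left(- \frac{5}{34} - \frac{9}{5}\right)\right) + 1226} = \sqrt{\left(-19 - - \frac{331}{85}\right) + 1226} = \sqrt{\left(-19 + \frac{331}{85}\right) + 1226} = \sqrt{- \frac{1284}{85} + 1226} = \sqrt{\frac{102926}{85}} = \frac{\sqrt{8748710}}{85}$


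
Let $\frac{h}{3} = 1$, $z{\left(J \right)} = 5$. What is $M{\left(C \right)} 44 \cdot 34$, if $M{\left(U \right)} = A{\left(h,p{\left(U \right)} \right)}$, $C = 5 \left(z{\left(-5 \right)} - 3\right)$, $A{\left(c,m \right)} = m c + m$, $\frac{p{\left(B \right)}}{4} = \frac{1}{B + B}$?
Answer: $\frac{5984}{5} \approx 1196.8$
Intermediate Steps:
$h = 3$ ($h = 3 \cdot 1 = 3$)
$p{\left(B \right)} = \frac{2}{B}$ ($p{\left(B \right)} = \frac{4}{B + B} = \frac{4}{2 B} = 4 \frac{1}{2 B} = \frac{2}{B}$)
$A{\left(c,m \right)} = m + c m$ ($A{\left(c,m \right)} = c m + m = m + c m$)
$C = 10$ ($C = 5 \left(5 - 3\right) = 5 \cdot 2 = 10$)
$M{\left(U \right)} = \frac{8}{U}$ ($M{\left(U \right)} = \frac{2}{U} \left(1 + 3\right) = \frac{2}{U} 4 = \frac{8}{U}$)
$M{\left(C \right)} 44 \cdot 34 = \frac{8}{10} \cdot 44 \cdot 34 = 8 \cdot \frac{1}{10} \cdot 44 \cdot 34 = \frac{4}{5} \cdot 44 \cdot 34 = \frac{176}{5} \cdot 34 = \frac{5984}{5}$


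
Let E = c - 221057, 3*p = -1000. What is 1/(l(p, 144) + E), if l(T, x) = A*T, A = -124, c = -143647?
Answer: -3/970112 ≈ -3.0924e-6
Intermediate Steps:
p = -1000/3 (p = (1/3)*(-1000) = -1000/3 ≈ -333.33)
l(T, x) = -124*T
E = -364704 (E = -143647 - 221057 = -364704)
1/(l(p, 144) + E) = 1/(-124*(-1000/3) - 364704) = 1/(124000/3 - 364704) = 1/(-970112/3) = -3/970112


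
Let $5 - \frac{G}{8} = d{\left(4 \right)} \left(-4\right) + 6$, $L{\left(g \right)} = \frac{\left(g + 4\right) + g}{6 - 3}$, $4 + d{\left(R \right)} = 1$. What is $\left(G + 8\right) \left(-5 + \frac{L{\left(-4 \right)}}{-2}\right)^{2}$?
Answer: $- \frac{5408}{3} \approx -1802.7$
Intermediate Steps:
$d{\left(R \right)} = -3$ ($d{\left(R \right)} = -4 + 1 = -3$)
$L{\left(g \right)} = \frac{4}{3} + \frac{2 g}{3}$ ($L{\left(g \right)} = \frac{\left(4 + g\right) + g}{3} = \left(4 + 2 g\right) \frac{1}{3} = \frac{4}{3} + \frac{2 g}{3}$)
$G = -104$ ($G = 40 - 8 \left(\left(-3\right) \left(-4\right) + 6\right) = 40 - 8 \left(12 + 6\right) = 40 - 144 = -104$)
$\left(G + 8\right) \left(-5 + \frac{L{\left(-4 \right)}}{-2}\right)^{2} = \left(-104 + 8\right) \left(-5 + \frac{\frac{4}{3} + \frac{2}{3} \left(-4\right)}{-2}\right)^{2} = - 96 \left(-5 + \left(\frac{4}{3} - \frac{8}{3}\right) \left(- \frac{1}{2}\right)\right)^{2} = - 96 \left(-5 - - \frac{2}{3}\right)^{2} = - 96 \left(-5 + \frac{2}{3}\right)^{2} = - 96 \left(- \frac{13}{3}\right)^{2} = \left(-96\right) \frac{169}{9} = - \frac{5408}{3}$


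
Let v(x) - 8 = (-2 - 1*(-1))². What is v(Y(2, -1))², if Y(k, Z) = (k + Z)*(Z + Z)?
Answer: 81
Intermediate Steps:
Y(k, Z) = 2*Z*(Z + k) (Y(k, Z) = (Z + k)*(2*Z) = 2*Z*(Z + k))
v(x) = 9 (v(x) = 8 + (-2 - 1*(-1))² = 8 + (-2 + 1)² = 8 + (-1)² = 8 + 1 = 9)
v(Y(2, -1))² = 9² = 81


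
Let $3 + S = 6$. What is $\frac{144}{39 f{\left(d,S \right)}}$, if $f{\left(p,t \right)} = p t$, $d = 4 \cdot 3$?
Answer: $\frac{4}{39} \approx 0.10256$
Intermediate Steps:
$S = 3$ ($S = -3 + 6 = 3$)
$d = 12$
$\frac{144}{39 f{\left(d,S \right)}} = \frac{144}{39 \cdot 12 \cdot 3} = \frac{144}{39 \cdot 36} = \frac{144}{1404} = 144 \cdot \frac{1}{1404} = \frac{4}{39}$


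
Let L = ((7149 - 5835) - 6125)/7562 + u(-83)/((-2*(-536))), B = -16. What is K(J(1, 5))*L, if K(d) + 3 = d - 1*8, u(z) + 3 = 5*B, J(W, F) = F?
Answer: 8677557/2026616 ≈ 4.2818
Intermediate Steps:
u(z) = -83 (u(z) = -3 + 5*(-16) = -3 - 80 = -83)
K(d) = -11 + d (K(d) = -3 + (d - 1*8) = -3 + (d - 8) = -3 + (-8 + d) = -11 + d)
L = -2892519/4053232 (L = ((7149 - 5835) - 6125)/7562 - 83/((-2*(-536))) = (1314 - 6125)*(1/7562) - 83/1072 = -4811*1/7562 - 83*1/1072 = -4811/7562 - 83/1072 = -2892519/4053232 ≈ -0.71363)
K(J(1, 5))*L = (-11 + 5)*(-2892519/4053232) = -6*(-2892519/4053232) = 8677557/2026616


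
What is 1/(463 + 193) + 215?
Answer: 141041/656 ≈ 215.00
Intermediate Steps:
1/(463 + 193) + 215 = 1/656 + 215 = 141041/656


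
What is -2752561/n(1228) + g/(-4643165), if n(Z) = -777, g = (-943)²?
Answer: 1825700564156/515391315 ≈ 3542.4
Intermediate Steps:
g = 889249
-2752561/n(1228) + g/(-4643165) = -2752561/(-777) + 889249/(-4643165) = -2752561*(-1/777) + 889249*(-1/4643165) = 393223/111 - 889249/4643165 = 1825700564156/515391315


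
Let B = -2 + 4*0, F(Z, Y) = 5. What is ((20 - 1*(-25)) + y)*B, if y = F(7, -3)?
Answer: -100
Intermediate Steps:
y = 5
B = -2 (B = -2 + 0 = -2)
((20 - 1*(-25)) + y)*B = ((20 - 1*(-25)) + 5)*(-2) = ((20 + 25) + 5)*(-2) = (45 + 5)*(-2) = 50*(-2) = -100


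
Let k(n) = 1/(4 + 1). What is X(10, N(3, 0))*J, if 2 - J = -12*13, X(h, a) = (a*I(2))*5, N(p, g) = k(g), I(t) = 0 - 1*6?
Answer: -948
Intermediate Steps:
I(t) = -6 (I(t) = 0 - 6 = -6)
k(n) = 1/5
N(p, g) = 1/5
X(h, a) = -30*a (X(h, a) = (a*(-6))*5 = -6*a*5 = -30*a)
J = 158 (J = 2 - (-12)*13 = 2 - 1*(-156) = 2 + 156 = 158)
X(10, N(3, 0))*J = -30*1/5*158 = -6*158 = -948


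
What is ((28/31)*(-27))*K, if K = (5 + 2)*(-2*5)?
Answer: 52920/31 ≈ 1707.1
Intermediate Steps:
K = -70 (K = 7*(-10) = -70)
((28/31)*(-27))*K = ((28/31)*(-27))*(-70) = -756/31*(-70) = 52920/31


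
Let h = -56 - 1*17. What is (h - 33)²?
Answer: 11236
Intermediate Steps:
h = -73 (h = -56 - 17 = -73)
(h - 33)² = (-73 - 33)² = (-106)² = 11236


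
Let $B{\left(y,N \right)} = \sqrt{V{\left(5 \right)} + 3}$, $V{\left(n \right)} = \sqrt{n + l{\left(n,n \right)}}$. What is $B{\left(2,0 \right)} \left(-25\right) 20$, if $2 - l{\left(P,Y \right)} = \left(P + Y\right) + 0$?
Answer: $- 500 \sqrt{3 + i \sqrt{3}} \approx -898.9 - 240.86 i$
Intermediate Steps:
$l{\left(P,Y \right)} = 2 - P - Y$ ($l{\left(P,Y \right)} = 2 - \left(\left(P + Y\right) + 0\right) = 2 - \left(P + Y\right) = 2 - P - Y$)
$V{\left(n \right)} = \sqrt{2 - n}$ ($V{\left(n \right)} = \sqrt{n - \left(-2 + 2 n\right)} = \sqrt{2 - n}$)
$B{\left(y,N \right)} = \sqrt{3 + i \sqrt{3}}$ ($B{\left(y,N \right)} = \sqrt{\sqrt{2 - 5} + 3} = \sqrt{\sqrt{-3} + 3} = \sqrt{i \sqrt{3} + 3} = \sqrt{3 + i \sqrt{3}}$)
$B{\left(2,0 \right)} \left(-25\right) 20 = \sqrt{3 + i \sqrt{3}} \left(-25\right) 20 = - 25 \sqrt{3 + i \sqrt{3}} \cdot 20 = - 500 \sqrt{3 + i \sqrt{3}}$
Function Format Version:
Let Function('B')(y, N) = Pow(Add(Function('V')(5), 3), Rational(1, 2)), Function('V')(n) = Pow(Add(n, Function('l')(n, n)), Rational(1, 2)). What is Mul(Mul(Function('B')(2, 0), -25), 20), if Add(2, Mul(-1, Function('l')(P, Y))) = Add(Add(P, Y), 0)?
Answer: Mul(-500, Pow(Add(3, Mul(I, Pow(3, Rational(1, 2)))), Rational(1, 2))) ≈ Add(-898.90, Mul(-240.86, I))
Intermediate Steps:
Function('l')(P, Y) = Add(2, Mul(-1, P), Mul(-1, Y)) (Function('l')(P, Y) = Add(2, Mul(-1, Add(Add(P, Y), 0))) = Add(2, Mul(-1, Add(P, Y))) = Add(2, Add(Mul(-1, P), Mul(-1, Y))) = Add(2, Mul(-1, P), Mul(-1, Y)))
Function('V')(n) = Pow(Add(2, Mul(-1, n)), Rational(1, 2)) (Function('V')(n) = Pow(Add(n, Add(2, Mul(-1, n), Mul(-1, n))), Rational(1, 2)) = Pow(Add(n, Add(2, Mul(-2, n))), Rational(1, 2)) = Pow(Add(2, Mul(-1, n)), Rational(1, 2)))
Function('B')(y, N) = Pow(Add(3, Mul(I, Pow(3, Rational(1, 2)))), Rational(1, 2)) (Function('B')(y, N) = Pow(Add(Pow(Add(2, Mul(-1, 5)), Rational(1, 2)), 3), Rational(1, 2)) = Pow(Add(Pow(Add(2, -5), Rational(1, 2)), 3), Rational(1, 2)) = Pow(Add(Pow(-3, Rational(1, 2)), 3), Rational(1, 2)) = Pow(Add(Mul(I, Pow(3, Rational(1, 2))), 3), Rational(1, 2)) = Pow(Add(3, Mul(I, Pow(3, Rational(1, 2)))), Rational(1, 2)))
Mul(Mul(Function('B')(2, 0), -25), 20) = Mul(Mul(Pow(Add(3, Mul(I, Pow(3, Rational(1, 2)))), Rational(1, 2)), -25), 20) = Mul(Mul(-25, Pow(Add(3, Mul(I, Pow(3, Rational(1, 2)))), Rational(1, 2))), 20) = Mul(-500, Pow(Add(3, Mul(I, Pow(3, Rational(1, 2)))), Rational(1, 2)))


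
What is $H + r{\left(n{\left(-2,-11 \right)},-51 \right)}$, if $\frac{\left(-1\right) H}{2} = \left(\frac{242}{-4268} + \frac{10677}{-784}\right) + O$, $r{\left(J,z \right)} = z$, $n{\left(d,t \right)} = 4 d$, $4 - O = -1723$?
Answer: $- \frac{132234139}{38024} \approx -3477.6$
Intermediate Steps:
$O = 1727$ ($O = 4 - -1723 = 4 + 1723 = 1727$)
$H = - \frac{130294915}{38024}$ ($H = - 2 \left(\left(\frac{242}{-4268} + \frac{10677}{-784}\right) + 1727\right) = - 2 \left(\left(242 \left(- \frac{1}{4268}\right) + 10677 \left(- \frac{1}{784}\right)\right) + 1727\right) = - 2 \left(\left(- \frac{11}{194} - \frac{10677}{784}\right) + 1727\right) = - 2 \left(- \frac{1039981}{76048} + 1727\right) = \left(-2\right) \frac{130294915}{76048} = - \frac{130294915}{38024} \approx -3426.6$)
$H + r{\left(n{\left(-2,-11 \right)},-51 \right)} = - \frac{130294915}{38024} - 51 = - \frac{132234139}{38024}$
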